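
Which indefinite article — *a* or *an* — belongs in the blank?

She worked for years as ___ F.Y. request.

The indefinite article is chosen by the initial *sound* of the following word, not its spelling.
The initialism *F.Y.* is read letter by letter; the first letter, F, is pronounced /ɛf/, which begins with a vowel sound.
So the article is *an*: She worked for years as an F.Y. request.

an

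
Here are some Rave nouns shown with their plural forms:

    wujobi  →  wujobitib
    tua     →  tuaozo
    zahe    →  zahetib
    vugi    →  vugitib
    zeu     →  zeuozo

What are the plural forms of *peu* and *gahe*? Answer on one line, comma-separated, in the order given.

peuozo, gahetib

The pattern is front/back vowel harmony: -tib when the last vowel of the stem is a front vowel (*wujobi*, *zahe*, *vugi*); -ozo when the last vowel of the stem is a back vowel (*tua*, *zeu*).
Since the last vowel of *peu* is /u/ (a back vowel), it takes -ozo, giving *peuozo*.
*gahe*: last vowel = /e/, a front vowel → -tib → *gahetib*.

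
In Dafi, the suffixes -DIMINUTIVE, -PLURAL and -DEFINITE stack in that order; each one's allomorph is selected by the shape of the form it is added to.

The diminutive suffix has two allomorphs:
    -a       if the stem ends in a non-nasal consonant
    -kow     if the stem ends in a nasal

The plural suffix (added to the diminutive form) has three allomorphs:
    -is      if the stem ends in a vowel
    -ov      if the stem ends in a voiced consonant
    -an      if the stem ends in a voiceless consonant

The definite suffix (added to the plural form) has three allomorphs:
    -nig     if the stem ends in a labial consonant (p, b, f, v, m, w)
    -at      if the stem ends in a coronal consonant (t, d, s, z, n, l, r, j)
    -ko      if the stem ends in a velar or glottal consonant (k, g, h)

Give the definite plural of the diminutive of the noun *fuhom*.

The final consonant of *fuhom* is /m/, which is a nasal, so the diminutive suffix is -kow, giving *fuhomkow*.
The diminutive form *fuhomkow*: final sound = /w/, a voiced consonant → -ov → *fuhomkowov*.
Since the final consonant of the plural form *fuhomkowov* is /v/ (labial), it takes -nig, giving *fuhomkowovnig*.

fuhomkowovnig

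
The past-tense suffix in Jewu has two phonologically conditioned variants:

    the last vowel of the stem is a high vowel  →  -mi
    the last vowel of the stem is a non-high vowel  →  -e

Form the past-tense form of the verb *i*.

*i* — last vowel /i/ (a high vowel) → -mi → *imi*.

imi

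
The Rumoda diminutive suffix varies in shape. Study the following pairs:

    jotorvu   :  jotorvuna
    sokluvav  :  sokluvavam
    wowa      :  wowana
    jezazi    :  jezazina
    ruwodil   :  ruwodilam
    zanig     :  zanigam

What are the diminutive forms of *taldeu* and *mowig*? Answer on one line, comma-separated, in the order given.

taldeuna, mowigam

The pattern is consonant vs. vowel: -am when the stem ends in a consonant (*sokluvav*, *ruwodil*, *zanig*); -na when the stem ends in a vowel (*jotorvu*, *wowa*, *jezazi*).
Since the final sound of *taldeu* is /u/ (a vowel), it takes -na, giving *taldeuna*.
*mowig* — final sound /g/ (a consonant) → -am → *mowigam*.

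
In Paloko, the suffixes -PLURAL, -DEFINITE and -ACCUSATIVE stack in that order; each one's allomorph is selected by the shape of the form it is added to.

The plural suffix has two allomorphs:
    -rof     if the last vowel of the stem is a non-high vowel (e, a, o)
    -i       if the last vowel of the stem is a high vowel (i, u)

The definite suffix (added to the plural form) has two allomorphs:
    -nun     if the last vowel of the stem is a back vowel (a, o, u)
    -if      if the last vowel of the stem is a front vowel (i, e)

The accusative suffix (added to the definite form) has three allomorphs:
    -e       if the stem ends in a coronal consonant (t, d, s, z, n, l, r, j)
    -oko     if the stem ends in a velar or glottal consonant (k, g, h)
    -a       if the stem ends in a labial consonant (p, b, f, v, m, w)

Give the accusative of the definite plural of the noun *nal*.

nalrofnune

*nal* — last vowel /a/ (a non-high vowel) → -rof → *nalrof*.
The last vowel of the plural form *nalrof* is /o/, which is a back vowel, so the definite suffix is -nun, giving *nalrofnun*.
The definite form *nalrofnun*: final consonant = /n/, coronal → -e → *nalrofnune*.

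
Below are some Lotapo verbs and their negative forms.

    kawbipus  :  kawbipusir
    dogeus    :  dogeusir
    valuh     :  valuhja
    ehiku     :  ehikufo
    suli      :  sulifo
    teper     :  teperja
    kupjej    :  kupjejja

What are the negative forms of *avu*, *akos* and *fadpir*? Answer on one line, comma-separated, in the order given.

avufo, akosir, fadpirja

The alternation tracks the final sound of the stem — -ir when the stem ends in a sibilant (*kawbipus*, *dogeus*); -ja when the stem ends in a non-sibilant consonant (*valuh*, *teper*, *kupjej*); -fo when the stem ends in a vowel (*ehiku*, *suli*).
Since the final sound of *avu* is /u/ (a vowel), it takes -fo, giving *avufo*.
Since the final sound of *akos* is /s/ (a sibilant), it takes -ir, giving *akosir*.
The final sound of *fadpir* is /r/, which is a non-sibilant consonant, so the suffix is -ja, giving *fadpirja*.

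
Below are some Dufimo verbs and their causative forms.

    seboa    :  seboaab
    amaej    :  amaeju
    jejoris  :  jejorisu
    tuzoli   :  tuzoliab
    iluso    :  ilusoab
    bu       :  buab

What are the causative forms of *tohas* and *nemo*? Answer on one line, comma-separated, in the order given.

The suffix is conditioned by the final sound: -u when the stem ends in a consonant (*amaej*, *jejoris*); -ab when the stem ends in a vowel (*seboa*, *tuzoli*, *iluso*, *bu*).
Since the final sound of *tohas* is /s/ (a consonant), it takes -u, giving *tohasu*.
Since the final sound of *nemo* is /o/ (a vowel), it takes -ab, giving *nemoab*.

tohasu, nemoab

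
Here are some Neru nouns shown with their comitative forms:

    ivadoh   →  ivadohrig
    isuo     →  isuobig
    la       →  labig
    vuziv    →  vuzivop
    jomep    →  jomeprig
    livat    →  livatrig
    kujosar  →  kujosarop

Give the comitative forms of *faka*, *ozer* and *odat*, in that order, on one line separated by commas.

fakabig, ozerop, odatrig

Looking at the final sound of each stem: -rig when the stem ends in a voiceless consonant (*ivadoh*, *jomep*, *livat*); -op when the stem ends in a voiced consonant (*vuziv*, *kujosar*); -big when the stem ends in a vowel (*isuo*, *la*).
Since the final sound of *faka* is /a/ (a vowel), it takes -big, giving *fakabig*.
Since the final sound of *ozer* is /r/ (a voiced consonant), it takes -op, giving *ozerop*.
*odat*: final sound = /t/, a voiceless consonant → -rig → *odatrig*.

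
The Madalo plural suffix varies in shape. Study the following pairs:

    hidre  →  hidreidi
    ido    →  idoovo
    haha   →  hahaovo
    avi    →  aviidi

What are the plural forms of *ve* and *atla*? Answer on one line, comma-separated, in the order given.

Looking at the last vowel of each stem: -idi when the last vowel of the stem is a front vowel (*hidre*, *avi*); -ovo when the last vowel of the stem is a back vowel (*ido*, *haha*).
*ve*: last vowel = /e/, a front vowel → -idi → *veidi*.
The last vowel of *atla* is /a/, which is a back vowel, so the suffix is -ovo, giving *atlaovo*.

veidi, atlaovo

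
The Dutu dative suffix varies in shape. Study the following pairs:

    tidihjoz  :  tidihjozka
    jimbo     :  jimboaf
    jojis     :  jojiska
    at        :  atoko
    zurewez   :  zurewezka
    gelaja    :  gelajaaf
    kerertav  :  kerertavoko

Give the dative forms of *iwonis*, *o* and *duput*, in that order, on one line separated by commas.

The pattern is sibilance of the final sound: -ka when the stem ends in a sibilant (*tidihjoz*, *jojis*, *zurewez*); -oko when the stem ends in a non-sibilant consonant (*at*, *kerertav*); -af when the stem ends in a vowel (*jimbo*, *gelaja*).
*iwonis*: final sound = /s/, a sibilant → -ka → *iwoniska*.
Since the final sound of *o* is /o/ (a vowel), it takes -af, giving *oaf*.
Since the final sound of *duput* is /t/ (a non-sibilant consonant), it takes -oko, giving *duputoko*.

iwoniska, oaf, duputoko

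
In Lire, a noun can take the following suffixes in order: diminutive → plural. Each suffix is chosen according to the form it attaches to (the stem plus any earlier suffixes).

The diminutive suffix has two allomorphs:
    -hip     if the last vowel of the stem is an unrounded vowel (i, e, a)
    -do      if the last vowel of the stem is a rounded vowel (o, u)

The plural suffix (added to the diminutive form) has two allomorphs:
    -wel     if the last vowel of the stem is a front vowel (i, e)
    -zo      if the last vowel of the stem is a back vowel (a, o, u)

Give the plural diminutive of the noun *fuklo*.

Since the last vowel of *fuklo* is /o/ (a rounded vowel), it takes -do, giving *fuklodo*.
The diminutive form *fuklodo* — last vowel /o/ (a back vowel) → -zo → *fuklodozo*.

fuklodozo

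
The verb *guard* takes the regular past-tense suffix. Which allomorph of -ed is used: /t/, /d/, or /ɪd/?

The stem *guard* ends in /t/ or /d/.
The -ed suffix is realized as /ɪd/ after /t, d/; as /t/ after other voiceless consonants; and as /d/ after other voiced sounds.
So -ed on *guard* is pronounced /ɪd/.

/ɪd/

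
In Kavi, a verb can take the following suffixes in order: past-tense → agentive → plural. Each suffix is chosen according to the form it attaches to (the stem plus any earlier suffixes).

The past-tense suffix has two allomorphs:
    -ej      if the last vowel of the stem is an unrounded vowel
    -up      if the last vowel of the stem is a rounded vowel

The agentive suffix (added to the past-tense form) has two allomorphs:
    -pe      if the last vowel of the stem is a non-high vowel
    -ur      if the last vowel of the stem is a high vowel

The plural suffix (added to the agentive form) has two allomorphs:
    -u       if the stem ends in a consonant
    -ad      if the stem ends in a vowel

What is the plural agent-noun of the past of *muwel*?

muwelejpead

The last vowel of *muwel* is /e/, which is an unrounded vowel, so the past-tense suffix is -ej, giving *muwelej*.
Since the last vowel of the past-tense form *muwelej* is /e/ (a non-high vowel), it takes -pe, giving *muwelejpe*.
The agentive form *muwelejpe* — final sound /e/ (a vowel) → -ad → *muwelejpead*.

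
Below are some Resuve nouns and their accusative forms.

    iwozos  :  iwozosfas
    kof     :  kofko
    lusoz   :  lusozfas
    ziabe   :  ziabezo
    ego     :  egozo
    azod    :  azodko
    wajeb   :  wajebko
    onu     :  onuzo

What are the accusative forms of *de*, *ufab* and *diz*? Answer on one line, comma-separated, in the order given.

dezo, ufabko, dizfas

The pattern is sibilance of the final sound: -fas when the stem ends in a sibilant (*iwozos*, *lusoz*); -ko when the stem ends in a non-sibilant consonant (*kof*, *azod*, *wajeb*); -zo when the stem ends in a vowel (*ziabe*, *ego*, *onu*).
*de*: final sound = /e/, a vowel → -zo → *dezo*.
*ufab*: final sound = /b/, a non-sibilant consonant → -ko → *ufabko*.
*diz*: final sound = /z/, a sibilant → -fas → *dizfas*.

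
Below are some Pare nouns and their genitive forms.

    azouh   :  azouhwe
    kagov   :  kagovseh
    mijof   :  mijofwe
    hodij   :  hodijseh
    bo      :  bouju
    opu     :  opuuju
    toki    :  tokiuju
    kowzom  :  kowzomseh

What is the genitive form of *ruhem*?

ruhemseh

The alternation tracks the final sound of the stem — -we when the stem ends in a voiceless consonant (*azouh*, *mijof*); -seh when the stem ends in a voiced consonant (*kagov*, *hodij*, *kowzom*); -uju when the stem ends in a vowel (*bo*, *opu*, *toki*).
*ruhem* — final sound /m/ (a voiced consonant) → -seh → *ruhemseh*.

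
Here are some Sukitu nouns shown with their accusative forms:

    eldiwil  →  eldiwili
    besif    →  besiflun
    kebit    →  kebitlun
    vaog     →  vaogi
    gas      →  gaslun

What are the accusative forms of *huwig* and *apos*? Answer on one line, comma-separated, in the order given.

huwigi, aposlun

Looking at the final consonant of each stem: -lun when the stem ends in a voiceless consonant (*besif*, *kebit*, *gas*); -i when the stem ends in a voiced consonant (*eldiwil*, *vaog*).
Since the final consonant of *huwig* is /g/ (voiced), it takes -i, giving *huwigi*.
The final consonant of *apos* is /s/, which is voiceless, so the suffix is -lun, giving *aposlun*.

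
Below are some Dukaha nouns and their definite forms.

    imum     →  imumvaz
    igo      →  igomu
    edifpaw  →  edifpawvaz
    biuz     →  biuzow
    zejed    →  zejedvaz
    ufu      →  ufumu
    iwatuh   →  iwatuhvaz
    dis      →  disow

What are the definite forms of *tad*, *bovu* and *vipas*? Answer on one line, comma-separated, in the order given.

tadvaz, bovumu, vipasow

The suffix is conditioned by the final sound: -ow when the stem ends in a sibilant (*biuz*, *dis*); -vaz when the stem ends in a non-sibilant consonant (*imum*, *edifpaw*, *zejed*, *iwatuh*); -mu when the stem ends in a vowel (*igo*, *ufu*).
*tad* — final sound /d/ (a non-sibilant consonant) → -vaz → *tadvaz*.
*bovu*: final sound = /u/, a vowel → -mu → *bovumu*.
Since the final sound of *vipas* is /s/ (a sibilant), it takes -ow, giving *vipasow*.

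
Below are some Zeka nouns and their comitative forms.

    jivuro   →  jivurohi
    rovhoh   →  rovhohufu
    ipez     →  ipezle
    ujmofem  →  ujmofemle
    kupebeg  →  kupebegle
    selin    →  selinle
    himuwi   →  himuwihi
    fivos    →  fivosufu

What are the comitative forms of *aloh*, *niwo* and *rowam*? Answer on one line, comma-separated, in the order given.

alohufu, niwohi, rowamle

The alternation tracks the final sound of the stem — -ufu when the stem ends in a voiceless consonant (*rovhoh*, *fivos*); -le when the stem ends in a voiced consonant (*ipez*, *ujmofem*, *kupebeg*, *selin*); -hi when the stem ends in a vowel (*jivuro*, *himuwi*).
*aloh* — final sound /h/ (a voiceless consonant) → -ufu → *alohufu*.
*niwo* — final sound /o/ (a vowel) → -hi → *niwohi*.
Since the final sound of *rowam* is /m/ (a voiced consonant), it takes -le, giving *rowamle*.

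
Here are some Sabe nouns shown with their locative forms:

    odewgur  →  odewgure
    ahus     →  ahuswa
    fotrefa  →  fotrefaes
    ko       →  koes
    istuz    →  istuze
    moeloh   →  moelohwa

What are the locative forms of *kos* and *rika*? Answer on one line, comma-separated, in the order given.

koswa, rikaes

The suffix is conditioned by the final sound: -wa when the stem ends in a voiceless consonant (*ahus*, *moeloh*); -e when the stem ends in a voiced consonant (*odewgur*, *istuz*); -es when the stem ends in a vowel (*fotrefa*, *ko*).
*kos* — final sound /s/ (a voiceless consonant) → -wa → *koswa*.
Since the final sound of *rika* is /a/ (a vowel), it takes -es, giving *rikaes*.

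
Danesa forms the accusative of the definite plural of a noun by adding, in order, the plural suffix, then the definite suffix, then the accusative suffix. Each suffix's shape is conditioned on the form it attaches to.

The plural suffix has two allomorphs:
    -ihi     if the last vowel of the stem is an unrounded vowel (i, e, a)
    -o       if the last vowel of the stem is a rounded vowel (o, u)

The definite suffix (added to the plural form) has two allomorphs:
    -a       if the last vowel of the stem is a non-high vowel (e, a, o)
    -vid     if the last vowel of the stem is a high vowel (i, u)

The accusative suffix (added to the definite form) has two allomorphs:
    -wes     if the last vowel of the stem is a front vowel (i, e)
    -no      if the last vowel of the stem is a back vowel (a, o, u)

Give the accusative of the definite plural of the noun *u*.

Since the last vowel of *u* is /u/ (a rounded vowel), it takes -o, giving *uo*.
The plural form *uo* — last vowel /o/ (a non-high vowel) → -a → *uoa*.
The definite form *uoa* — last vowel /a/ (a back vowel) → -no → *uoano*.

uoano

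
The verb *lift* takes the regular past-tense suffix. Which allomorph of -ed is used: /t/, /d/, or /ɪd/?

The stem *lift* ends in /t/ or /d/.
The -ed suffix is realized as /ɪd/ after /t, d/; as /t/ after other voiceless consonants; and as /d/ after other voiced sounds.
So -ed on *lift* is pronounced /ɪd/.

/ɪd/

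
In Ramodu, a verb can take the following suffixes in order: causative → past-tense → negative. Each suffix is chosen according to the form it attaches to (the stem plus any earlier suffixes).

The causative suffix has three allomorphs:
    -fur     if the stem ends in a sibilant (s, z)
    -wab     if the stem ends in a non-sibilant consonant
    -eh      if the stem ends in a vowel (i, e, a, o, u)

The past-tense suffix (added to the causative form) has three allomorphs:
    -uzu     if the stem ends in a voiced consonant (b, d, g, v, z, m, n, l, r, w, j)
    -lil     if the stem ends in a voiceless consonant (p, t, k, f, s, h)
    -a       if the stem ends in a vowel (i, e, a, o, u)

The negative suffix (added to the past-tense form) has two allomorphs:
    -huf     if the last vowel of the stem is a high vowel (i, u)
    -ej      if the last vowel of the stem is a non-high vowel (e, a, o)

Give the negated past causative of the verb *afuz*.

The final sound of *afuz* is /z/, which is a sibilant, so the causative suffix is -fur, giving *afuzfur*.
The causative form *afuzfur*: final sound = /r/, a voiced consonant → -uzu → *afuzfuruzu*.
Since the last vowel of the past-tense form *afuzfuruzu* is /u/ (a high vowel), it takes -huf, giving *afuzfuruzuhuf*.

afuzfuruzuhuf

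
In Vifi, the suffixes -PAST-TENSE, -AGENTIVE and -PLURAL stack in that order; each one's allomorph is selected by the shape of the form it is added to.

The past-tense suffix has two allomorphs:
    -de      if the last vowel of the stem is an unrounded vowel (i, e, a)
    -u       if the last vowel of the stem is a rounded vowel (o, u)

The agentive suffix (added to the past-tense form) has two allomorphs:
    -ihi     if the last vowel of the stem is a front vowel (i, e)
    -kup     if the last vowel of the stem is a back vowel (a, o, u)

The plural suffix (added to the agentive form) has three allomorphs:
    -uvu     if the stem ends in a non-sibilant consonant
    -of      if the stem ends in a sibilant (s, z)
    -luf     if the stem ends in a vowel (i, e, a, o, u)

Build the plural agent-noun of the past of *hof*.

hofukupuvu

*hof* — last vowel /o/ (a rounded vowel) → -u → *hofu*.
Since the last vowel of the past-tense form *hofu* is /u/ (a back vowel), it takes -kup, giving *hofukup*.
The agentive form *hofukup* — final sound /p/ (a non-sibilant consonant) → -uvu → *hofukupuvu*.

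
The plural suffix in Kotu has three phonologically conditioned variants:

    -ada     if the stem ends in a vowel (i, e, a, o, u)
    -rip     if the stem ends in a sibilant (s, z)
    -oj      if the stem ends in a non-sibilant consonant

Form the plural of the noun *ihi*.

ihiada

*ihi*: final sound = /i/, a vowel → -ada → *ihiada*.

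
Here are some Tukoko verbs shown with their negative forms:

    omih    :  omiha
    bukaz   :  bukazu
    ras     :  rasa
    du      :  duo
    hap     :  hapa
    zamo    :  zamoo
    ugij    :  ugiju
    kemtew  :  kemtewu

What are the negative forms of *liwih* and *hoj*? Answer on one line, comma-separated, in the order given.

liwiha, hoju

The pattern is voicing of the final sound: -a when the stem ends in a voiceless consonant (*omih*, *ras*, *hap*); -u when the stem ends in a voiced consonant (*bukaz*, *ugij*, *kemtew*); -o when the stem ends in a vowel (*du*, *zamo*).
Since the final sound of *liwih* is /h/ (a voiceless consonant), it takes -a, giving *liwiha*.
*hoj* — final sound /j/ (a voiced consonant) → -u → *hoju*.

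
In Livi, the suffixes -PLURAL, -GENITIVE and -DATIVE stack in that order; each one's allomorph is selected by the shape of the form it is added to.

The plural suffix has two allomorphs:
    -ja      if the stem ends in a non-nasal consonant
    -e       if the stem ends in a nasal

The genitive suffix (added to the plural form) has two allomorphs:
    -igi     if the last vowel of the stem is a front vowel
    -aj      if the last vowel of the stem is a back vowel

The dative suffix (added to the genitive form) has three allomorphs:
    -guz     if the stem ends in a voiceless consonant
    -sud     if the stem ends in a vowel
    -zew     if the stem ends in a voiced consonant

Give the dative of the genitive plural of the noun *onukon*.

onukoneigisud

Since the final consonant of *onukon* is /n/ (a nasal), it takes -e, giving *onukone*.
Since the last vowel of the plural form *onukone* is /e/ (a front vowel), it takes -igi, giving *onukoneigi*.
The genitive form *onukoneigi*: final sound = /i/, a vowel → -sud → *onukoneigisud*.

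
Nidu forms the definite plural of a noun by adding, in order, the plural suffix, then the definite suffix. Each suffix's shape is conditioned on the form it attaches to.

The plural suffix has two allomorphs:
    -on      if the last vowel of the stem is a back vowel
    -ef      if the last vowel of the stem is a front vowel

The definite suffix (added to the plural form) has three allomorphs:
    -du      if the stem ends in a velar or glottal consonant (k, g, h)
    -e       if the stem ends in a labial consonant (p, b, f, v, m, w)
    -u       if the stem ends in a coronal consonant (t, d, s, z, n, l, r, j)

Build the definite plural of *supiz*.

The last vowel of *supiz* is /i/, which is a front vowel, so the plural suffix is -ef, giving *supizef*.
The final consonant of the plural form *supizef* is /f/, which is labial, so the definite suffix is -e, giving *supizefe*.

supizefe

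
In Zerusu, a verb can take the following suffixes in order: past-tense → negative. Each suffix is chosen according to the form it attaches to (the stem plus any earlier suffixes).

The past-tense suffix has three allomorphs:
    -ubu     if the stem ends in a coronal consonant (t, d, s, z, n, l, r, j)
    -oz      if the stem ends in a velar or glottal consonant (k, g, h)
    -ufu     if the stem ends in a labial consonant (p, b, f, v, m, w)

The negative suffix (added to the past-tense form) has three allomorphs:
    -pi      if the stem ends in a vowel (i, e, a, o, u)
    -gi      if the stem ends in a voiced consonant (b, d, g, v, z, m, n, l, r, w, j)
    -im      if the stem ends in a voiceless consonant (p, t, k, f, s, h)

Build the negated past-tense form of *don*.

donubupi

Since the final consonant of *don* is /n/ (coronal), it takes -ubu, giving *donubu*.
The past-tense form *donubu*: final sound = /u/, a vowel → -pi → *donubupi*.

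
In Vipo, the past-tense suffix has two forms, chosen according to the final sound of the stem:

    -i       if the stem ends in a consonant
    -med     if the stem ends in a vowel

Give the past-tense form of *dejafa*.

dejafamed

The final sound of *dejafa* is /a/, which is a vowel, so the suffix is -med, giving *dejafamed*.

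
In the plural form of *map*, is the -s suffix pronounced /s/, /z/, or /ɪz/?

/s/

The stem *map* ends in a voiceless non-sibilant consonant.
The plural suffix surfaces as /ɪz/ after sibilants, /s/ after other voiceless consonants, and /z/ after other voiced sounds.
So the plural -s on *map* is pronounced /s/.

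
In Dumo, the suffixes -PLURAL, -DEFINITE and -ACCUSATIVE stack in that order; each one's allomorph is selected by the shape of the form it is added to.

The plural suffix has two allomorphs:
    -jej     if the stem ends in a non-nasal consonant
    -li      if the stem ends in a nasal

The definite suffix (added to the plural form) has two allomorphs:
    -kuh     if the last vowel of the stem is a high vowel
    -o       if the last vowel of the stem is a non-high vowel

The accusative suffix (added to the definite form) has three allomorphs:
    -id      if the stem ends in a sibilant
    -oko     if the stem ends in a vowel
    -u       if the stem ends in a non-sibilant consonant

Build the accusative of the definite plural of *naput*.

The final consonant of *naput* is /t/, which is non-nasal, so the plural suffix is -jej, giving *naputjej*.
The plural form *naputjej* — last vowel /e/ (a non-high vowel) → -o → *naputjejo*.
The definite form *naputjejo*: final sound = /o/, a vowel → -oko → *naputjejooko*.

naputjejooko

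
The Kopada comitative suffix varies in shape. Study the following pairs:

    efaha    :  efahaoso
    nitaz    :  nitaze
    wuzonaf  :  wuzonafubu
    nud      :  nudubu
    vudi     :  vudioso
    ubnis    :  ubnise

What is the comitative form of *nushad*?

The pattern is sibilance of the final sound: -e when the stem ends in a sibilant (*nitaz*, *ubnis*); -ubu when the stem ends in a non-sibilant consonant (*wuzonaf*, *nud*); -oso when the stem ends in a vowel (*efaha*, *vudi*).
The final sound of *nushad* is /d/, which is a non-sibilant consonant, so the suffix is -ubu, giving *nushadubu*.

nushadubu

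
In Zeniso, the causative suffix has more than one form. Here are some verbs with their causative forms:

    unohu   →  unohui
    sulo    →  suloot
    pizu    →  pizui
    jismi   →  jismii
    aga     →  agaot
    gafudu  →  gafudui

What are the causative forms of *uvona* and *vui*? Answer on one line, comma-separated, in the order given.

uvonaot, vuii

Looking at the last vowel of each stem: -i when the last vowel of the stem is a high vowel (*unohu*, *pizu*, *jismi*, *gafudu*); -ot when the last vowel of the stem is a non-high vowel (*sulo*, *aga*).
The last vowel of *uvona* is /a/, which is a non-high vowel, so the suffix is -ot, giving *uvonaot*.
*vui*: last vowel = /i/, a high vowel → -i → *vuii*.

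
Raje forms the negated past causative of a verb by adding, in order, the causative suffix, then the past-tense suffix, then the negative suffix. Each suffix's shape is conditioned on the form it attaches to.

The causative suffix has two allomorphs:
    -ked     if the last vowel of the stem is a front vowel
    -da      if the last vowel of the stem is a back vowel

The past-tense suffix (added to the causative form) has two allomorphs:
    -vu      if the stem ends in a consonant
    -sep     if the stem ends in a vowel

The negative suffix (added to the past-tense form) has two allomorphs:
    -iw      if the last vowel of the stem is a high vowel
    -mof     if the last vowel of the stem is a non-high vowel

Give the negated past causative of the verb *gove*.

govekedvuiw

The last vowel of *gove* is /e/, which is a front vowel, so the causative suffix is -ked, giving *goveked*.
The causative form *goveked* — final sound /d/ (a consonant) → -vu → *govekedvu*.
The past-tense form *govekedvu* — last vowel /u/ (a high vowel) → -iw → *govekedvuiw*.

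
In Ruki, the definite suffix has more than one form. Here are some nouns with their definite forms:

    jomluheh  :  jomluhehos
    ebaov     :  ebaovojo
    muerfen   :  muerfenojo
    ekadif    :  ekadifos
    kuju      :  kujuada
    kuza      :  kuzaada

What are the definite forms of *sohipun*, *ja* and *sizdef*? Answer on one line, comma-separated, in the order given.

The pattern is voicing of the final sound: -os when the stem ends in a voiceless consonant (*jomluheh*, *ekadif*); -ojo when the stem ends in a voiced consonant (*ebaov*, *muerfen*); -ada when the stem ends in a vowel (*kuju*, *kuza*).
The final sound of *sohipun* is /n/, which is a voiced consonant, so the suffix is -ojo, giving *sohipunojo*.
The final sound of *ja* is /a/, which is a vowel, so the suffix is -ada, giving *jaada*.
Since the final sound of *sizdef* is /f/ (a voiceless consonant), it takes -os, giving *sizdefos*.

sohipunojo, jaada, sizdefos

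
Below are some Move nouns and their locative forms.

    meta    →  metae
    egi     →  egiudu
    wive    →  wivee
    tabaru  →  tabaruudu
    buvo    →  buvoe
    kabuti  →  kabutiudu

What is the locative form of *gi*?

giudu

Looking at the last vowel of each stem: -udu when the last vowel of the stem is a high vowel (*egi*, *tabaru*, *kabuti*); -e when the last vowel of the stem is a non-high vowel (*meta*, *wive*, *buvo*).
Since the last vowel of *gi* is /i/ (a high vowel), it takes -udu, giving *giudu*.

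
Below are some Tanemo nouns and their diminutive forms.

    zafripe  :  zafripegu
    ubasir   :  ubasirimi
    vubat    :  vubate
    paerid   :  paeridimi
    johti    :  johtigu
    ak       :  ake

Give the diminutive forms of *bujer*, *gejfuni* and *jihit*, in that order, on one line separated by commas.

bujerimi, gejfunigu, jihite

Looking at the final sound of each stem: -e when the stem ends in a voiceless consonant (*vubat*, *ak*); -imi when the stem ends in a voiced consonant (*ubasir*, *paerid*); -gu when the stem ends in a vowel (*zafripe*, *johti*).
Since the final sound of *bujer* is /r/ (a voiced consonant), it takes -imi, giving *bujerimi*.
Since the final sound of *gejfuni* is /i/ (a vowel), it takes -gu, giving *gejfunigu*.
*jihit*: final sound = /t/, a voiceless consonant → -e → *jihite*.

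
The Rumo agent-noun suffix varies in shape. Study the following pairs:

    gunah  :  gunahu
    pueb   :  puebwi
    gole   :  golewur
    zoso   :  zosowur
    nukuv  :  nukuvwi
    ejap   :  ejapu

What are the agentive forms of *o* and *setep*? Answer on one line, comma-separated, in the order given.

owur, setepu

The pattern is voicing of the final sound: -u when the stem ends in a voiceless consonant (*gunah*, *ejap*); -wi when the stem ends in a voiced consonant (*pueb*, *nukuv*); -wur when the stem ends in a vowel (*gole*, *zoso*).
The final sound of *o* is /o/, which is a vowel, so the suffix is -wur, giving *owur*.
The final sound of *setep* is /p/, which is a voiceless consonant, so the suffix is -u, giving *setepu*.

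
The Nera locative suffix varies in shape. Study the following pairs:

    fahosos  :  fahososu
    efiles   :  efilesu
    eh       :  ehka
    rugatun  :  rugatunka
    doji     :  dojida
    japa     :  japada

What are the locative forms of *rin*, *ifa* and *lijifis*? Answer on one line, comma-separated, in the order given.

rinka, ifada, lijifisu

The alternation tracks the final sound of the stem — -u when the stem ends in a sibilant (*fahosos*, *efiles*); -ka when the stem ends in a non-sibilant consonant (*eh*, *rugatun*); -da when the stem ends in a vowel (*doji*, *japa*).
*rin*: final sound = /n/, a non-sibilant consonant → -ka → *rinka*.
Since the final sound of *ifa* is /a/ (a vowel), it takes -da, giving *ifada*.
*lijifis*: final sound = /s/, a sibilant → -u → *lijifisu*.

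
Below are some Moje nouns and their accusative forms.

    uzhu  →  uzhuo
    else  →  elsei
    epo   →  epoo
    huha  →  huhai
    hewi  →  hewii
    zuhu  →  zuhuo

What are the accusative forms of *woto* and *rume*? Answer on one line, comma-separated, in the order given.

wotoo, rumei

The pattern is rounding harmony: -o when the last vowel of the stem is a rounded vowel (*uzhu*, *epo*, *zuhu*); -i when the last vowel of the stem is an unrounded vowel (*else*, *huha*, *hewi*).
The last vowel of *woto* is /o/, which is a rounded vowel, so the suffix is -o, giving *wotoo*.
The last vowel of *rume* is /e/, which is an unrounded vowel, so the suffix is -i, giving *rumei*.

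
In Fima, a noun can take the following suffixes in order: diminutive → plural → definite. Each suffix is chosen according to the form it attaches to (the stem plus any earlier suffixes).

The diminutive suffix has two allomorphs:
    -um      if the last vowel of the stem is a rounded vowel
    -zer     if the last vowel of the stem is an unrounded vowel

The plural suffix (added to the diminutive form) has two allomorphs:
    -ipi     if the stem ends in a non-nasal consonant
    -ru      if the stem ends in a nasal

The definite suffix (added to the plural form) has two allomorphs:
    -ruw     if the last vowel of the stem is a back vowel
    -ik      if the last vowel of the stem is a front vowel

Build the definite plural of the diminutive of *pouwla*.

pouwlazeripiik

*pouwla*: last vowel = /a/, an unrounded vowel → -zer → *pouwlazer*.
The diminutive form *pouwlazer*: final consonant = /r/, non-nasal → -ipi → *pouwlazeripi*.
Since the last vowel of the plural form *pouwlazeripi* is /i/ (a front vowel), it takes -ik, giving *pouwlazeripiik*.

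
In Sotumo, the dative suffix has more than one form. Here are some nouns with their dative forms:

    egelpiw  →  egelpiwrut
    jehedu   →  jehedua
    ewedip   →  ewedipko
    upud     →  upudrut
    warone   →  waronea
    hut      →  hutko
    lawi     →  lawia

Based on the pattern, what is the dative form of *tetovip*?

The pattern is voicing of the final sound: -ko when the stem ends in a voiceless consonant (*ewedip*, *hut*); -rut when the stem ends in a voiced consonant (*egelpiw*, *upud*); -a when the stem ends in a vowel (*jehedu*, *warone*, *lawi*).
Since the final sound of *tetovip* is /p/ (a voiceless consonant), it takes -ko, giving *tetovipko*.

tetovipko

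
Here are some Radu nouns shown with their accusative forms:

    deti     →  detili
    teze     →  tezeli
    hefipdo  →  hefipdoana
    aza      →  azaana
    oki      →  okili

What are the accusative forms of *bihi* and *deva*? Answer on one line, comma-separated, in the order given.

The suffix is conditioned by the last vowel: -li when the last vowel of the stem is a front vowel (*deti*, *teze*, *oki*); -ana when the last vowel of the stem is a back vowel (*hefipdo*, *aza*).
*bihi*: last vowel = /i/, a front vowel → -li → *bihili*.
*deva*: last vowel = /a/, a back vowel → -ana → *devaana*.

bihili, devaana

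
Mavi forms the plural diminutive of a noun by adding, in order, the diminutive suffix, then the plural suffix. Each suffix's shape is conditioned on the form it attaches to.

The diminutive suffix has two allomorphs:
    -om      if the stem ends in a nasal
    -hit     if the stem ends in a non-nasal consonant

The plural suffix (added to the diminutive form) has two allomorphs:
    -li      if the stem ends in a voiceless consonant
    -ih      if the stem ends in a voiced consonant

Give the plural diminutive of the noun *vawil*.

vawilhitli

Since the final consonant of *vawil* is /l/ (non-nasal), it takes -hit, giving *vawilhit*.
The final consonant of the diminutive form *vawilhit* is /t/, which is voiceless, so the plural suffix is -li, giving *vawilhitli*.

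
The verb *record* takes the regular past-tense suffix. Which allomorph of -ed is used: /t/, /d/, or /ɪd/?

/ɪd/

The stem *record* ends in /t/ or /d/.
The -ed suffix is realized as /ɪd/ after /t, d/; as /t/ after other voiceless consonants; and as /d/ after other voiced sounds.
So -ed on *record* is pronounced /ɪd/.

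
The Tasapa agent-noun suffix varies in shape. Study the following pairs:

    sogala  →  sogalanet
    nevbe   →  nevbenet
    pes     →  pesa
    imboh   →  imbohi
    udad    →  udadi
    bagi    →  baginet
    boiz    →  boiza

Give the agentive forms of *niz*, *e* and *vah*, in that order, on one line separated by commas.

The pattern is sibilance of the final sound: -a when the stem ends in a sibilant (*pes*, *boiz*); -i when the stem ends in a non-sibilant consonant (*imboh*, *udad*); -net when the stem ends in a vowel (*sogala*, *nevbe*, *bagi*).
*niz*: final sound = /z/, a sibilant → -a → *niza*.
Since the final sound of *e* is /e/ (a vowel), it takes -net, giving *enet*.
The final sound of *vah* is /h/, which is a non-sibilant consonant, so the suffix is -i, giving *vahi*.

niza, enet, vahi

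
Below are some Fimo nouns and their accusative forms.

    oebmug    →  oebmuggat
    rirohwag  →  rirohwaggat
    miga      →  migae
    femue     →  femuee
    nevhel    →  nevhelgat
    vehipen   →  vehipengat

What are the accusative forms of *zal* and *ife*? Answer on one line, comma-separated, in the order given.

zalgat, ifee

The alternation tracks the final sound of the stem — -gat when the stem ends in a consonant (*oebmug*, *rirohwag*, *nevhel*, *vehipen*); -e when the stem ends in a vowel (*miga*, *femue*).
*zal* — final sound /l/ (a consonant) → -gat → *zalgat*.
The final sound of *ife* is /e/, which is a vowel, so the suffix is -e, giving *ifee*.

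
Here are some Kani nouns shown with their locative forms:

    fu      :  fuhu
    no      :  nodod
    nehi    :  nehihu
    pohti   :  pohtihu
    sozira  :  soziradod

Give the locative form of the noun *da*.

The pattern is height harmony: -hu when the last vowel of the stem is a high vowel (*fu*, *nehi*, *pohti*); -dod when the last vowel of the stem is a non-high vowel (*no*, *sozira*).
The last vowel of *da* is /a/, which is a non-high vowel, so the suffix is -dod, giving *dadod*.

dadod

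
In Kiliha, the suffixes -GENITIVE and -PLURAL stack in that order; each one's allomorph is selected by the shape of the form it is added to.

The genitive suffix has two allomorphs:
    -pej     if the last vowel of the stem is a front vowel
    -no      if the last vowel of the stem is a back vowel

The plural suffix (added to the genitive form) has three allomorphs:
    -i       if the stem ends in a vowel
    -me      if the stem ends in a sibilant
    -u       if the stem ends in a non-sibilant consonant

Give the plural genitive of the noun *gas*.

The last vowel of *gas* is /a/, which is a back vowel, so the genitive suffix is -no, giving *gasno*.
The genitive form *gasno*: final sound = /o/, a vowel → -i → *gasnoi*.

gasnoi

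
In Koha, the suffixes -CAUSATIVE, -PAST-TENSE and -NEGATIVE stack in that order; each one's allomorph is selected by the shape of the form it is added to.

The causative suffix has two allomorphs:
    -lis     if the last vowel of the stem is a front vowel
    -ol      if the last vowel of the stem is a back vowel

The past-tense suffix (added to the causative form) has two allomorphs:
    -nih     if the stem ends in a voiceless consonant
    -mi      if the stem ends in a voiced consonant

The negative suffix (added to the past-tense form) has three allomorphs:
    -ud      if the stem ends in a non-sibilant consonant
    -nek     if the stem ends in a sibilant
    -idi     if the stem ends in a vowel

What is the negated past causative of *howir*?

The last vowel of *howir* is /i/, which is a front vowel, so the causative suffix is -lis, giving *howirlis*.
The causative form *howirlis* — final consonant /s/ (voiceless) → -nih → *howirlisnih*.
The final sound of the past-tense form *howirlisnih* is /h/, which is a non-sibilant consonant, so the negative suffix is -ud, giving *howirlisnihud*.

howirlisnihud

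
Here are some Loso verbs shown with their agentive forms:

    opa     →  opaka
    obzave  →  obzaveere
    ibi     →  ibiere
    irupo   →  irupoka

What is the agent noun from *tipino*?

The alternation tracks the last vowel of the stem — -ere when the last vowel of the stem is a front vowel (*obzave*, *ibi*); -ka when the last vowel of the stem is a back vowel (*opa*, *irupo*).
The last vowel of *tipino* is /o/, which is a back vowel, so the suffix is -ka, giving *tipinoka*.

tipinoka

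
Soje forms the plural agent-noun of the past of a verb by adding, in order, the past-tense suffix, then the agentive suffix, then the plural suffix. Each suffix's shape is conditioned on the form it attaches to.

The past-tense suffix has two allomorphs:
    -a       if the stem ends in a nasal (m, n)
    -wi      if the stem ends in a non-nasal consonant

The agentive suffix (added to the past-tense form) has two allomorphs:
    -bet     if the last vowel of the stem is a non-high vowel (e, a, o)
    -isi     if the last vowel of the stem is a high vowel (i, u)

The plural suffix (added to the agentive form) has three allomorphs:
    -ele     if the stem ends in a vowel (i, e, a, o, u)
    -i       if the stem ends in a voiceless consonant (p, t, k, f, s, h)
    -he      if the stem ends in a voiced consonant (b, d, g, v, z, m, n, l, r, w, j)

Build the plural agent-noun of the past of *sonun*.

*sonun* — final consonant /n/ (a nasal) → -a → *sonuna*.
The past-tense form *sonuna*: last vowel = /a/, a non-high vowel → -bet → *sonunabet*.
Since the final sound of the agentive form *sonunabet* is /t/ (a voiceless consonant), it takes -i, giving *sonunabeti*.

sonunabeti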